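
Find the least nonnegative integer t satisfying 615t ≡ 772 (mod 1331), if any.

gcd(1331, 615) = 1.
1 divides 772, so solutions exist.
By Bézout, 615·(593) + 1331·(-274) = 1.
So 615·(593) ≡ 1 (mod 1331); multiply by 772: t ≡ 457796 (mod 1331).
Smallest nonnegative: t = 457796 mod 1331 = 1263.

1263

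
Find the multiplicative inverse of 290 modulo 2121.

1748

gcd(2121, 290) = 1  (2121 = 7*290 + 91, 290 = 3*91 + 17, 91 = 5*17 + 6, 17 = 2*6 + 5, 6 = 1*5 + 1, 5 = 5*1).
Back-substituting, 290*(-373) + 2121*(51) = 1.
So 290*-373 ≡ 1 (mod 2121), and -373 mod 2121 = 1748.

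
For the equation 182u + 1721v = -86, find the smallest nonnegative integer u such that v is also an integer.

113

gcd(1721, 182) = 1  (1721 = 9·182 + 83, 182 = 2·83 + 16, 83 = 5·16 + 3, 16 = 5·3 + 1, 3 = 3·1).
1 divides -86, so solutions exist.
Back-substituting, 182·(539) + 1721·(-57) = 1.
Scale by -86/1 = -86: (u₀, v₀) = (-46354, 4902).
General solution: u = -46354 + 1721t, v = 4902 - 182t for integer t.
u ≥ 0: smallest is -46354 mod 1721 = 113 (at t = 27), with v = -12.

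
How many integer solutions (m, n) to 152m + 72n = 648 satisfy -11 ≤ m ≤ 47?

7

gcd(152, 72) = 8.
By Bézout, 152×(1) + 72×(-2) = 8.
Particular solution: (0, 9).
General solution: m = 0 + 9t, n = 9 - 19t for integer t.
-11 ≤ 0 + 9t ≤ 47 gives t ∈ [-1, 5], which is 7 values.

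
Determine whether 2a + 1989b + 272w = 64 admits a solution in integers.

yes

gcd(1989, 2) = 1  (1989 = 994*2 + 1, 2 = 2*1).
gcd(1, 272) = 1.
1 divides 64, so integer solutions exist.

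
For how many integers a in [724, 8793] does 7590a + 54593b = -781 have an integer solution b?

gcd(54593, 7590):
  54593 = 7·7590 + 1463
  7590 = 5·1463 + 275
  1463 = 5·275 + 88
  275 = 3·88 + 11
  88 = 8·11
so gcd(54593, 7590) = 11.
Back-substitute for Bézout coefficients:
  11 = 275 - 3·88
  ... = 7590·(597) + 54593·(-83)
Scale by -71: particular solution (-42387, 5893); reduce a mod 4963: (2280, -317).
General solution: a = 2280 + 4963t, b = -317 - 690t for integer t.
724 ≤ 2280 + 4963t ≤ 8793 gives t ∈ [0, 1], which is 2 values.

2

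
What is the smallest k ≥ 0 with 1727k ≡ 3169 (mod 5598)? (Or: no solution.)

2501

gcd(5598, 1727) = 1  (5598 = 3×1727 + 417, 1727 = 4×417 + 59, 417 = 7×59 + 4, 59 = 14×4 + 3, 4 = 1×3 + 1, 3 = 3×1).
1 divides 3169, so solutions exist.
Back-substituting, 1727×(-1423) + 5598×(439) = 1.
So 1727×(-1423) ≡ 1 (mod 5598); multiply by 3169: k ≡ -4509487 (mod 5598).
Smallest nonnegative: k = -4509487 mod 5598 = 2501.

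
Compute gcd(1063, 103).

gcd(1063, 103) = 1  (1063 = 10*103 + 33, 103 = 3*33 + 4, 33 = 8*4 + 1, 4 = 4*1).

1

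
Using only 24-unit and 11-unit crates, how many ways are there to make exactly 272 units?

Need nonnegative integers with 24j + 11k = 272.
gcd(24, 11) = 1, and 24·(-5) + 11·(11) = 1.
So (j₀, k₀) = (-1360, 2992); general j = -1360 + 11t, k = 2992 - 24t.
j ≥ 0 ⇒ t ≥ 124; k ≥ 0 ⇒ t ≤ 124. That's 1 value of t.

1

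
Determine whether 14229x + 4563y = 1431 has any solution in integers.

yes

gcd(14229, 4563):
  14229 = 3·4563 + 540
  4563 = 8·540 + 243
  540 = 2·243 + 54
  243 = 4·54 + 27
  54 = 2·27
so gcd(14229, 4563) = 27.
27 divides 1431, so integer solutions exist.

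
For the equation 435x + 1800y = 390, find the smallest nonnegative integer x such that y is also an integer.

34

gcd(1800, 435):
  1800 = 4*435 + 60
  435 = 7*60 + 15
  60 = 4*15
so gcd(1800, 435) = 15.
15 divides 390, so solutions exist.
Back-substitute for Bézout coefficients:
  15 = 435 - 7*60
  ... = 435*(29) + 1800*(-7)
Scale by 390/15 = 26: (x₀, y₀) = (754, -182).
General solution: x = 754 + 120t, y = -182 - 29t for integer t.
x ≥ 0: smallest is 754 mod 120 = 34 (at t = -6), with y = -8.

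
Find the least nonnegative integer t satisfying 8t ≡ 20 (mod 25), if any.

15

gcd(25, 8) = 1.
1 divides 20, so solutions exist.
By Bézout, 8·(-3) + 25·(1) = 1.
So 8·(-3) ≡ 1 (mod 25); multiply by 20: t ≡ -60 (mod 25).
Smallest nonnegative: t = -60 mod 25 = 15.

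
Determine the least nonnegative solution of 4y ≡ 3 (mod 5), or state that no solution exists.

gcd(5, 4) = 1.
1 divides 3, so solutions exist.
By Bézout, 4·(-1) + 5·(1) = 1.
So 4·(-1) ≡ 1 (mod 5); multiply by 3: y ≡ -3 (mod 5).
Smallest nonnegative: y = -3 mod 5 = 2.

2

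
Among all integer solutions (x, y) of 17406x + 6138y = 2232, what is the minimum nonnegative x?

gcd(17406, 6138):
  17406 = 2*6138 + 5130
  6138 = 1*5130 + 1008
  5130 = 5*1008 + 90
  1008 = 11*90 + 18
  90 = 5*18
so gcd(17406, 6138) = 18.
18 divides 2232, so solutions exist.
Back-substitute for Bézout coefficients:
  18 = 1008 - 11*90
  ... = 17406*(-67) + 6138*(190)
Scale by 2232/18 = 124: (x₀, y₀) = (-8308, 23560).
General solution: x = -8308 + 341t, y = 23560 - 967t for integer t.
x ≥ 0: smallest is -8308 mod 341 = 217 (at t = 25), with y = -615.

217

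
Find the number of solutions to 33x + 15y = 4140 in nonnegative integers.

gcd(33, 15):
  33 = 2×15 + 3
  15 = 5×3
so gcd(33, 15) = 3.
Back-substitute for Bézout coefficients:
  3 = 33 - 2×15
  ... = 33×(1) + 15×(-2)
Scale by 1380: one solution is (1380, -2760). Reduce x mod 5: (0, 276).
General: x = 0 + 5t, y = 276 - 11t.
x ≥ 0 ⇒ t ≥ 0; y ≥ 0 ⇒ t ≤ 25. So t ∈ [0, 25]: 26 solutions.

26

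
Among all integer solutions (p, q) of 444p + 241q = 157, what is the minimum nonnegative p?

91

gcd(444, 241) = 1.
1 divides 157, so solutions exist.
By Bézout, 444·(19) + 241·(-35) = 1.
Scale by 157/1 = 157: (p₀, q₀) = (2983, -5495).
General solution: p = 2983 + 241t, q = -5495 - 444t for integer t.
p ≥ 0: smallest is 2983 mod 241 = 91 (at t = -12), with q = -167.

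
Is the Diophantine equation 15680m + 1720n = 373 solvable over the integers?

no

gcd(15680, 1720) = 40  (15680 = 9×1720 + 200, 1720 = 8×200 + 120, 200 = 1×120 + 80, 120 = 1×80 + 40, 80 = 2×40).
40 does not divide 373 (remainder 13), so no integer solutions.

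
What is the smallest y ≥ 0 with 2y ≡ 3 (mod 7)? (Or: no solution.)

gcd(7, 2):
  7 = 3·2 + 1
  2 = 2·1
so gcd(7, 2) = 1.
1 divides 3, so solutions exist.
Back-substitute for Bézout coefficients:
  1 = 7 - 3·2
  ... = 2·(-3) + 7·(1)
So 2·(-3) ≡ 1 (mod 7); multiply by 3: y ≡ -9 (mod 7).
Smallest nonnegative: y = -9 mod 7 = 5.

5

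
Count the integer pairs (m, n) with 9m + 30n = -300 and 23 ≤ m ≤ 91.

7

gcd(30, 9) = 3  (30 = 3*9 + 3, 9 = 3*3).
Back-substituting, 9*(-3) + 30*(1) = 3.
Scale by -100: particular solution (300, -100); reduce m mod 10: (0, -10).
General solution: m = 0 + 10t, n = -10 - 3t for integer t.
23 ≤ 0 + 10t ≤ 91 gives t ∈ [3, 9], which is 7 values.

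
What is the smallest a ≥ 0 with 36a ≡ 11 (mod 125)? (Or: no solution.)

gcd(125, 36) = 1.
1 divides 11, so solutions exist.
By Bézout, 36×(-59) + 125×(17) = 1.
So 36×(-59) ≡ 1 (mod 125); multiply by 11: a ≡ -649 (mod 125).
Smallest nonnegative: a = -649 mod 125 = 101.

101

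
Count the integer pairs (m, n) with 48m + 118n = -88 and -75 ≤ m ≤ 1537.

27

gcd(118, 48):
  118 = 2*48 + 22
  48 = 2*22 + 4
  22 = 5*4 + 2
  4 = 2*2
so gcd(118, 48) = 2.
Back-substitute for Bézout coefficients:
  2 = 22 - 5*4
  ... = 48*(-27) + 118*(11)
Scale by -44: particular solution (1188, -484); reduce m mod 59: (8, -4).
General solution: m = 8 + 59t, n = -4 - 24t for integer t.
-75 ≤ 8 + 59t ≤ 1537 gives t ∈ [-1, 25], which is 27 values.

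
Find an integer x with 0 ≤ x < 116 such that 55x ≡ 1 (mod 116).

19

gcd(116, 55) = 1.
By Bézout, 55·(19) + 116·(-9) = 1.
So 55·19 ≡ 1 (mod 116), and 19 mod 116 = 19.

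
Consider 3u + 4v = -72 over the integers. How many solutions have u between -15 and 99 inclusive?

gcd(4, 3):
  4 = 1·3 + 1
  3 = 3·1
so gcd(4, 3) = 1.
Back-substitute for Bézout coefficients:
  1 = 4 - 1·3
  ... = 3·(-1) + 4·(1)
Scale by -72: particular solution (72, -72); reduce u mod 4: (0, -18).
General solution: u = 0 + 4t, v = -18 - 3t for integer t.
-15 ≤ 0 + 4t ≤ 99 gives t ∈ [-3, 24], which is 28 values.

28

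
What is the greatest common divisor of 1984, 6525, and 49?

gcd(6525, 1984):
  6525 = 3·1984 + 573
  1984 = 3·573 + 265
  573 = 2·265 + 43
  265 = 6·43 + 7
  43 = 6·7 + 1
  7 = 7·1
so gcd(6525, 1984) = 1.
gcd(1, 49) = 1.

1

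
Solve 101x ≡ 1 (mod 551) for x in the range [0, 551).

gcd(551, 101):
  551 = 5×101 + 46
  101 = 2×46 + 9
  46 = 5×9 + 1
  9 = 9×1
so gcd(551, 101) = 1.
Back-substitute for Bézout coefficients:
  1 = 46 - 5×9
  ... = 101×(-60) + 551×(11)
So 101×-60 ≡ 1 (mod 551), and -60 mod 551 = 491.

491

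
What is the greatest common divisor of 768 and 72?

24

gcd(768, 72):
  768 = 10·72 + 48
  72 = 1·48 + 24
  48 = 2·24
so gcd(768, 72) = 24.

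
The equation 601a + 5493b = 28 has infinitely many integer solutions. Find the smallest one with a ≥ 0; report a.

1828

gcd(5493, 601):
  5493 = 9×601 + 84
  601 = 7×84 + 13
  84 = 6×13 + 6
  13 = 2×6 + 1
  6 = 6×1
so gcd(5493, 601) = 1.
1 divides 28, so solutions exist.
Back-substitute for Bézout coefficients:
  1 = 13 - 2×6
  ... = 601×(850) + 5493×(-93)
Scale by 28/1 = 28: (a₀, b₀) = (23800, -2604).
General solution: a = 23800 + 5493t, b = -2604 - 601t for integer t.
a ≥ 0: smallest is 23800 mod 5493 = 1828 (at t = -4), with b = -200.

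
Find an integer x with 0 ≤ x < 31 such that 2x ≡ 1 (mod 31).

16

gcd(31, 2) = 1  (31 = 15*2 + 1, 2 = 2*1).
Back-substituting, 2*(-15) + 31*(1) = 1.
So 2*-15 ≡ 1 (mod 31), and -15 mod 31 = 16.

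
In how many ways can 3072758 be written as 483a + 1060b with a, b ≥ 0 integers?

6

gcd(1060, 483):
  1060 = 2*483 + 94
  483 = 5*94 + 13
  94 = 7*13 + 3
  13 = 4*3 + 1
  3 = 3*1
so gcd(1060, 483) = 1.
Back-substitute for Bézout coefficients:
  1 = 13 - 4*3
  ... = 483*(327) + 1060*(-149)
Scale by 3072758: one solution is (1004791866, -457840942). Reduce a mod 1060: (906, 2486).
General: a = 906 + 1060t, b = 2486 - 483t.
a ≥ 0 ⇒ t ≥ 0; b ≥ 0 ⇒ t ≤ 5. So t ∈ [0, 5]: 6 solutions.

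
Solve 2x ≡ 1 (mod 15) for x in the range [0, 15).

gcd(15, 2) = 1.
By Bézout, 2*(-7) + 15*(1) = 1.
So 2*-7 ≡ 1 (mod 15), and -7 mod 15 = 8.

8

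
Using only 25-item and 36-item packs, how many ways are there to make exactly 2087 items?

Need nonnegative integers with 25j + 36k = 2087.
gcd(25, 36) = 1, and 25·(13) + 36·(-9) = 1.
So (j₀, k₀) = (27131, -18783); general j = 27131 + 36t, k = -18783 - 25t.
j ≥ 0 ⇒ t ≥ -753; k ≥ 0 ⇒ t ≤ -752. That's 2 values of t.

2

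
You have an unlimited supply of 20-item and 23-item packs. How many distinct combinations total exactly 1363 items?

3

Need nonnegative integers with 20j + 23k = 1363.
gcd(20, 23) = 1, and 20·(-8) + 23·(7) = 1.
So (j₀, k₀) = (-10904, 9541); general j = -10904 + 23t, k = 9541 - 20t.
j ≥ 0 ⇒ t ≥ 475; k ≥ 0 ⇒ t ≤ 477. That's 3 values of t.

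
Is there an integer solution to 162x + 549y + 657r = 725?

no

gcd(549, 162) = 9  (549 = 3*162 + 63, 162 = 2*63 + 36, 63 = 1*36 + 27, 36 = 1*27 + 9, 27 = 3*9).
gcd(9, 657) = 9.
9 does not divide 725 (remainder 5), so no integer solutions.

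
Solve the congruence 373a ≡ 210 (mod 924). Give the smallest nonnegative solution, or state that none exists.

gcd(924, 373) = 1  (924 = 2*373 + 178, 373 = 2*178 + 17, 178 = 10*17 + 8, 17 = 2*8 + 1, 8 = 8*1).
1 divides 210, so solutions exist.
Back-substituting, 373*(109) + 924*(-44) = 1.
So 373*(109) ≡ 1 (mod 924); multiply by 210: a ≡ 22890 (mod 924).
Smallest nonnegative: a = 22890 mod 924 = 714.

714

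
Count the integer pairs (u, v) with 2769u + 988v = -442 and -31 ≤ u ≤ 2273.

gcd(2769, 988):
  2769 = 2·988 + 793
  988 = 1·793 + 195
  793 = 4·195 + 13
  195 = 15·13
so gcd(2769, 988) = 13.
Back-substitute for Bézout coefficients:
  13 = 793 - 4·195
  ... = 2769·(5) + 988·(-14)
Scale by -34: particular solution (-170, 476); reduce u mod 76: (58, -163).
General solution: u = 58 + 76t, v = -163 - 213t for integer t.
-31 ≤ 58 + 76t ≤ 2273 gives t ∈ [-1, 29], which is 31 values.

31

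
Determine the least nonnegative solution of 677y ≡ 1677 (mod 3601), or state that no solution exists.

gcd(3601, 677) = 1.
1 divides 1677, so solutions exist.
By Bézout, 677·(-1117) + 3601·(210) = 1.
So 677·(-1117) ≡ 1 (mod 3601); multiply by 1677: y ≡ -1873209 (mod 3601).
Smallest nonnegative: y = -1873209 mod 3601 = 2912.

2912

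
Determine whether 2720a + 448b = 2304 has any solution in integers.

gcd(2720, 448) = 32  (2720 = 6·448 + 32, 448 = 14·32).
32 divides 2304, so integer solutions exist.

yes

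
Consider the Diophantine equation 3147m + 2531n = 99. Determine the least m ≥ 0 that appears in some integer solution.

2034

gcd(3147, 2531) = 1  (3147 = 1×2531 + 616, 2531 = 4×616 + 67, 616 = 9×67 + 13, 67 = 5×13 + 2, 13 = 6×2 + 1, 2 = 2×1).
1 divides 99, so solutions exist.
Back-substituting, 3147×(1171) + 2531×(-1456) = 1.
Scale by 99/1 = 99: (m₀, n₀) = (115929, -144144).
General solution: m = 115929 + 2531t, n = -144144 - 3147t for integer t.
m ≥ 0: smallest is 115929 mod 2531 = 2034 (at t = -45), with n = -2529.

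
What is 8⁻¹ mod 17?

gcd(17, 8) = 1  (17 = 2*8 + 1, 8 = 8*1).
Back-substituting, 8*(-2) + 17*(1) = 1.
So 8*-2 ≡ 1 (mod 17), and -2 mod 17 = 15.

15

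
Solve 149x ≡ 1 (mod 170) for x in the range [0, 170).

89

gcd(170, 149) = 1  (170 = 1*149 + 21, 149 = 7*21 + 2, 21 = 10*2 + 1, 2 = 2*1).
Back-substituting, 149*(-81) + 170*(71) = 1.
So 149*-81 ≡ 1 (mod 170), and -81 mod 170 = 89.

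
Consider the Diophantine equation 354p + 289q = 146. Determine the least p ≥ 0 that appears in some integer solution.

229

gcd(354, 289):
  354 = 1·289 + 65
  289 = 4·65 + 29
  65 = 2·29 + 7
  29 = 4·7 + 1
  7 = 7·1
so gcd(354, 289) = 1.
1 divides 146, so solutions exist.
Back-substitute for Bézout coefficients:
  1 = 29 - 4·7
  ... = 354·(-40) + 289·(49)
Scale by 146/1 = 146: (p₀, q₀) = (-5840, 7154).
General solution: p = -5840 + 289t, q = 7154 - 354t for integer t.
p ≥ 0: smallest is -5840 mod 289 = 229 (at t = 21), with q = -280.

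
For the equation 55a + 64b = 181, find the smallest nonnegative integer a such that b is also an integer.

gcd(64, 55):
  64 = 1×55 + 9
  55 = 6×9 + 1
  9 = 9×1
so gcd(64, 55) = 1.
1 divides 181, so solutions exist.
Back-substitute for Bézout coefficients:
  1 = 55 - 6×9
  ... = 55×(7) + 64×(-6)
Scale by 181/1 = 181: (a₀, b₀) = (1267, -1086).
General solution: a = 1267 + 64t, b = -1086 - 55t for integer t.
a ≥ 0: smallest is 1267 mod 64 = 51 (at t = -19), with b = -41.

51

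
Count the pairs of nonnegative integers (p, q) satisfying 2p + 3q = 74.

13

gcd(3, 2):
  3 = 1·2 + 1
  2 = 2·1
so gcd(3, 2) = 1.
Back-substitute for Bézout coefficients:
  1 = 3 - 1·2
  ... = 2·(-1) + 3·(1)
Scale by 74: one solution is (-74, 74). Reduce p mod 3: (1, 24).
General: p = 1 + 3t, q = 24 - 2t.
p ≥ 0 ⇒ t ≥ 0; q ≥ 0 ⇒ t ≤ 12. So t ∈ [0, 12]: 13 solutions.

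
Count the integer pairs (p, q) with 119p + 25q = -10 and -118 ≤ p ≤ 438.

gcd(119, 25):
  119 = 4*25 + 19
  25 = 1*19 + 6
  19 = 3*6 + 1
  6 = 6*1
so gcd(119, 25) = 1.
Back-substitute for Bézout coefficients:
  1 = 19 - 3*6
  ... = 119*(4) + 25*(-19)
Scale by -10: particular solution (-40, 190); reduce p mod 25: (10, -48).
General solution: p = 10 + 25t, q = -48 - 119t for integer t.
-118 ≤ 10 + 25t ≤ 438 gives t ∈ [-5, 17], which is 23 values.

23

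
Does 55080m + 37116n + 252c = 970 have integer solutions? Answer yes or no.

no

gcd(55080, 37116):
  55080 = 1*37116 + 17964
  37116 = 2*17964 + 1188
  17964 = 15*1188 + 144
  1188 = 8*144 + 36
  144 = 4*36
so gcd(55080, 37116) = 36.
gcd(36, 252) = 36.
36 does not divide 970 (remainder 34), so no integer solutions.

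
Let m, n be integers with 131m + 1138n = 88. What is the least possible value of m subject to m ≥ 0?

gcd(1138, 131) = 1.
1 divides 88, so solutions exist.
By Bézout, 131·(139) + 1138·(-16) = 1.
Scale by 88/1 = 88: (m₀, n₀) = (12232, -1408).
General solution: m = 12232 + 1138t, n = -1408 - 131t for integer t.
m ≥ 0: smallest is 12232 mod 1138 = 852 (at t = -10), with n = -98.

852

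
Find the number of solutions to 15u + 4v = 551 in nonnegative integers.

gcd(15, 4) = 1.
By Bézout, 15*(-1) + 4*(4) = 1.
One solution: (1, 134).
General: u = 1 + 4t, v = 134 - 15t.
u ≥ 0 ⇒ t ≥ 0; v ≥ 0 ⇒ t ≤ 8. So t ∈ [0, 8]: 9 solutions.

9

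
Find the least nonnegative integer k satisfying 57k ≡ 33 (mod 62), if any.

43

gcd(62, 57) = 1  (62 = 1·57 + 5, 57 = 11·5 + 2, 5 = 2·2 + 1, 2 = 2·1).
1 divides 33, so solutions exist.
Back-substituting, 57·(-25) + 62·(23) = 1.
So 57·(-25) ≡ 1 (mod 62); multiply by 33: k ≡ -825 (mod 62).
Smallest nonnegative: k = -825 mod 62 = 43.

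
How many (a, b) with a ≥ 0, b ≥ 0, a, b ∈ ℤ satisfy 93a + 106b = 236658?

gcd(106, 93) = 1  (106 = 1×93 + 13, 93 = 7×13 + 2, 13 = 6×2 + 1, 2 = 2×1).
Back-substituting, 93×(-49) + 106×(43) = 1.
Scale by 236658: one solution is (-11596242, 10176294). Reduce a mod 106: (52, 2187).
General: a = 52 + 106t, b = 2187 - 93t.
a ≥ 0 ⇒ t ≥ 0; b ≥ 0 ⇒ t ≤ 23. So t ∈ [0, 23]: 24 solutions.

24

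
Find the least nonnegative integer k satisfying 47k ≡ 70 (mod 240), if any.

170

gcd(240, 47) = 1  (240 = 5*47 + 5, 47 = 9*5 + 2, 5 = 2*2 + 1, 2 = 2*1).
1 divides 70, so solutions exist.
Back-substituting, 47*(-97) + 240*(19) = 1.
So 47*(-97) ≡ 1 (mod 240); multiply by 70: k ≡ -6790 (mod 240).
Smallest nonnegative: k = -6790 mod 240 = 170.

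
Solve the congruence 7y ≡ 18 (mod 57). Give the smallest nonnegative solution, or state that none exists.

gcd(57, 7) = 1.
1 divides 18, so solutions exist.
By Bézout, 7×(-8) + 57×(1) = 1.
So 7×(-8) ≡ 1 (mod 57); multiply by 18: y ≡ -144 (mod 57).
Smallest nonnegative: y = -144 mod 57 = 27.

27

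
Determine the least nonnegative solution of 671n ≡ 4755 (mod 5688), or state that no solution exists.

gcd(5688, 671) = 1  (5688 = 8×671 + 320, 671 = 2×320 + 31, 320 = 10×31 + 10, 31 = 3×10 + 1, 10 = 10×1).
1 divides 4755, so solutions exist.
Back-substituting, 671×(551) + 5688×(-65) = 1.
So 671×(551) ≡ 1 (mod 5688); multiply by 4755: n ≡ 2620005 (mod 5688).
Smallest nonnegative: n = 2620005 mod 5688 = 3525.

3525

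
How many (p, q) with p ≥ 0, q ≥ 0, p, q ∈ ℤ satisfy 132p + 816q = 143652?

gcd(816, 132) = 12  (816 = 6·132 + 24, 132 = 5·24 + 12, 24 = 2·12).
Back-substituting, 132·(31) + 816·(-5) = 12.
Scale by 11971: one solution is (371101, -59855). Reduce p mod 68: (25, 172).
General: p = 25 + 68t, q = 172 - 11t.
p ≥ 0 ⇒ t ≥ 0; q ≥ 0 ⇒ t ≤ 15. So t ∈ [0, 15]: 16 solutions.

16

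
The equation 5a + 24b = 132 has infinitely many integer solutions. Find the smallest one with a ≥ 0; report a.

12

gcd(24, 5):
  24 = 4·5 + 4
  5 = 1·4 + 1
  4 = 4·1
so gcd(24, 5) = 1.
1 divides 132, so solutions exist.
Back-substitute for Bézout coefficients:
  1 = 5 - 1·4
  ... = 5·(5) + 24·(-1)
Scale by 132/1 = 132: (a₀, b₀) = (660, -132).
General solution: a = 660 + 24t, b = -132 - 5t for integer t.
a ≥ 0: smallest is 660 mod 24 = 12 (at t = -27), with b = 3.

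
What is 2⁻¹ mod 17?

9

gcd(17, 2) = 1  (17 = 8*2 + 1, 2 = 2*1).
Back-substituting, 2*(-8) + 17*(1) = 1.
So 2*-8 ≡ 1 (mod 17), and -8 mod 17 = 9.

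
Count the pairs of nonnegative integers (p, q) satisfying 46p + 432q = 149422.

gcd(432, 46):
  432 = 9·46 + 18
  46 = 2·18 + 10
  18 = 1·10 + 8
  10 = 1·8 + 2
  8 = 4·2
so gcd(432, 46) = 2.
Back-substitute for Bézout coefficients:
  2 = 10 - 1·8
  ... = 46·(47) + 432·(-5)
Scale by 74711: one solution is (3511417, -373555). Reduce p mod 216: (121, 333).
General: p = 121 + 216t, q = 333 - 23t.
p ≥ 0 ⇒ t ≥ 0; q ≥ 0 ⇒ t ≤ 14. So t ∈ [0, 14]: 15 solutions.

15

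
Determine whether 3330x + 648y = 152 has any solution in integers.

no

gcd(3330, 648) = 18.
18 does not divide 152 (remainder 8), so no integer solutions.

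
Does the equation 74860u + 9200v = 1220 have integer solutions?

gcd(74860, 9200) = 20  (74860 = 8*9200 + 1260, 9200 = 7*1260 + 380, 1260 = 3*380 + 120, 380 = 3*120 + 20, 120 = 6*20).
20 divides 1220, so integer solutions exist.

yes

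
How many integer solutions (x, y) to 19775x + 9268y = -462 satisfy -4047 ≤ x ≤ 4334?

6

gcd(19775, 9268):
  19775 = 2·9268 + 1239
  9268 = 7·1239 + 595
  1239 = 2·595 + 49
  595 = 12·49 + 7
  49 = 7·7
so gcd(19775, 9268) = 7.
Back-substitute for Bézout coefficients:
  7 = 595 - 12·49
  ... = 19775·(-187) + 9268·(399)
Scale by -66: particular solution (12342, -26334); reduce x mod 1324: (426, -909).
General solution: x = 426 + 1324t, y = -909 - 2825t for integer t.
-4047 ≤ 426 + 1324t ≤ 4334 gives t ∈ [-3, 2], which is 6 values.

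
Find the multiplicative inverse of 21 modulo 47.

gcd(47, 21):
  47 = 2*21 + 5
  21 = 4*5 + 1
  5 = 5*1
so gcd(47, 21) = 1.
Back-substitute for Bézout coefficients:
  1 = 21 - 4*5
  ... = 21*(9) + 47*(-4)
So 21*9 ≡ 1 (mod 47), and 9 mod 47 = 9.

9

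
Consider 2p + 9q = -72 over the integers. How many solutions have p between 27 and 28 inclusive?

1

gcd(9, 2) = 1  (9 = 4×2 + 1, 2 = 2×1).
Back-substituting, 2×(-4) + 9×(1) = 1.
Scale by -72: particular solution (288, -72); reduce p mod 9: (0, -8).
General solution: p = 0 + 9t, q = -8 - 2t for integer t.
27 ≤ 0 + 9t ≤ 28 gives t ∈ [3, 3], which is 1 value.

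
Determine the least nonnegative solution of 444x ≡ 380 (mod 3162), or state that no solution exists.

no solution

gcd(3162, 444) = 6.
6 does not divide 380, so the congruence has no solution.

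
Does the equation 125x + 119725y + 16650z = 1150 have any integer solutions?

yes

gcd(119725, 125) = 25  (119725 = 957*125 + 100, 125 = 1*100 + 25, 100 = 4*25).
gcd(25, 16650) = 25.
25 divides 1150, so integer solutions exist.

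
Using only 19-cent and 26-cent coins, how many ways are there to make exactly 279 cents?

1

Need nonnegative integers with 19j + 26k = 279.
gcd(19, 26) = 1, and 19·(11) + 26·(-8) = 1.
So (j₀, k₀) = (3069, -2232); general j = 3069 + 26t, k = -2232 - 19t.
j ≥ 0 ⇒ t ≥ -118; k ≥ 0 ⇒ t ≤ -118. That's 1 value of t.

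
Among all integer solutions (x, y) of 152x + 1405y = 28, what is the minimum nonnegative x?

gcd(1405, 152):
  1405 = 9*152 + 37
  152 = 4*37 + 4
  37 = 9*4 + 1
  4 = 4*1
so gcd(1405, 152) = 1.
1 divides 28, so solutions exist.
Back-substitute for Bézout coefficients:
  1 = 37 - 9*4
  ... = 152*(-342) + 1405*(37)
Scale by 28/1 = 28: (x₀, y₀) = (-9576, 1036).
General solution: x = -9576 + 1405t, y = 1036 - 152t for integer t.
x ≥ 0: smallest is -9576 mod 1405 = 259 (at t = 7), with y = -28.

259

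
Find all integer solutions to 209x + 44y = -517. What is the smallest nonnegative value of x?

3

gcd(209, 44):
  209 = 4·44 + 33
  44 = 1·33 + 11
  33 = 3·11
so gcd(209, 44) = 11.
11 divides -517, so solutions exist.
Back-substitute for Bézout coefficients:
  11 = 44 - 1·33
  ... = 209·(-1) + 44·(5)
Scale by -517/11 = -47: (x₀, y₀) = (47, -235).
General solution: x = 47 + 4t, y = -235 - 19t for integer t.
x ≥ 0: smallest is 47 mod 4 = 3 (at t = -11), with y = -26.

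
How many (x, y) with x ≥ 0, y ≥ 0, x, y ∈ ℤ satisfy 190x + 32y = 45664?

gcd(190, 32) = 2.
By Bézout, 190·(-1) + 32·(6) = 2.
One solution: (0, 1427).
General: x = 0 + 16t, y = 1427 - 95t.
x ≥ 0 ⇒ t ≥ 0; y ≥ 0 ⇒ t ≤ 15. So t ∈ [0, 15]: 16 solutions.

16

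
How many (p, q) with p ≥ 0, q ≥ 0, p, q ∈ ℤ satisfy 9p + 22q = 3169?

gcd(22, 9):
  22 = 2·9 + 4
  9 = 2·4 + 1
  4 = 4·1
so gcd(22, 9) = 1.
Back-substitute for Bézout coefficients:
  1 = 9 - 2·4
  ... = 9·(5) + 22·(-2)
Scale by 3169: one solution is (15845, -6338). Reduce p mod 22: (5, 142).
General: p = 5 + 22t, q = 142 - 9t.
p ≥ 0 ⇒ t ≥ 0; q ≥ 0 ⇒ t ≤ 15. So t ∈ [0, 15]: 16 solutions.

16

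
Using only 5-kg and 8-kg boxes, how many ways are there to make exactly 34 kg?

Need nonnegative integers with 5j + 8k = 34.
gcd(5, 8) = 1, and 5·(-3) + 8·(2) = 1.
So (j₀, k₀) = (-102, 68); general j = -102 + 8t, k = 68 - 5t.
j ≥ 0 ⇒ t ≥ 13; k ≥ 0 ⇒ t ≤ 13. That's 1 value of t.

1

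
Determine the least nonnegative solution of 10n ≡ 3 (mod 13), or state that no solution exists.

12

gcd(13, 10) = 1.
1 divides 3, so solutions exist.
By Bézout, 10×(4) + 13×(-3) = 1.
So 10×(4) ≡ 1 (mod 13); multiply by 3: n ≡ 12 (mod 13).
Smallest nonnegative: n = 12 mod 13 = 12.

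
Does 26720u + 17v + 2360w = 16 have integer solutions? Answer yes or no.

yes

gcd(26720, 17):
  26720 = 1571*17 + 13
  17 = 1*13 + 4
  13 = 3*4 + 1
  4 = 4*1
so gcd(26720, 17) = 1.
gcd(1, 2360) = 1.
1 divides 16, so integer solutions exist.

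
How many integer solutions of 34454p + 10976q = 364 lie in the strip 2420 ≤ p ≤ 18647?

20

gcd(34454, 10976):
  34454 = 3×10976 + 1526
  10976 = 7×1526 + 294
  1526 = 5×294 + 56
  294 = 5×56 + 14
  56 = 4×14
so gcd(34454, 10976) = 14.
Back-substitute for Bézout coefficients:
  14 = 294 - 5×56
  ... = 34454×(-187) + 10976×(587)
Scale by 26: particular solution (-4862, 15262); reduce p mod 784: (626, -1965).
General solution: p = 626 + 784t, q = -1965 - 2461t for integer t.
2420 ≤ 626 + 784t ≤ 18647 gives t ∈ [3, 22], which is 20 values.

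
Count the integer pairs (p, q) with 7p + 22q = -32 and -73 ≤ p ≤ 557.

28

gcd(22, 7):
  22 = 3*7 + 1
  7 = 7*1
so gcd(22, 7) = 1.
Back-substitute for Bézout coefficients:
  1 = 22 - 3*7
  ... = 7*(-3) + 22*(1)
Scale by -32: particular solution (96, -32); reduce p mod 22: (8, -4).
General solution: p = 8 + 22t, q = -4 - 7t for integer t.
-73 ≤ 8 + 22t ≤ 557 gives t ∈ [-3, 24], which is 28 values.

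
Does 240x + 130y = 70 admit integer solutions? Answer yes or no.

yes

gcd(240, 130) = 10  (240 = 1×130 + 110, 130 = 1×110 + 20, 110 = 5×20 + 10, 20 = 2×10).
10 divides 70, so integer solutions exist.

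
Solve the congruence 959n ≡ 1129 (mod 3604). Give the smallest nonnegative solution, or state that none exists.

gcd(3604, 959) = 1.
1 divides 1129, so solutions exist.
By Bézout, 959·(-233) + 3604·(62) = 1.
So 959·(-233) ≡ 1 (mod 3604); multiply by 1129: n ≡ -263057 (mod 3604).
Smallest nonnegative: n = -263057 mod 3604 = 35.

35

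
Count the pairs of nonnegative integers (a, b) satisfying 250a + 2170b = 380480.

7

gcd(2170, 250) = 10.
By Bézout, 250*(-26) + 2170*(3) = 10.
One solution: (55, 169).
General: a = 55 + 217t, b = 169 - 25t.
a ≥ 0 ⇒ t ≥ 0; b ≥ 0 ⇒ t ≤ 6. So t ∈ [0, 6]: 7 solutions.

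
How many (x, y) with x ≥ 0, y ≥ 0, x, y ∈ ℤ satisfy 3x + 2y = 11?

2

gcd(3, 2) = 1  (3 = 1·2 + 1, 2 = 2·1).
Back-substituting, 3·(1) + 2·(-1) = 1.
Scale by 11: one solution is (11, -11). Reduce x mod 2: (1, 4).
General: x = 1 + 2t, y = 4 - 3t.
x ≥ 0 ⇒ t ≥ 0; y ≥ 0 ⇒ t ≤ 1. So t ∈ [0, 1]: 2 solutions.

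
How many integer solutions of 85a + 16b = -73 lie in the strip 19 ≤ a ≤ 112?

gcd(85, 16) = 1.
By Bézout, 85×(-3) + 16×(16) = 1.
Particular solution: (11, -63).
General solution: a = 11 + 16t, b = -63 - 85t for integer t.
19 ≤ 11 + 16t ≤ 112 gives t ∈ [1, 6], which is 6 values.

6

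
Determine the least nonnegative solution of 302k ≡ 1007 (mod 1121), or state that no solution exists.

304

gcd(1121, 302) = 1.
1 divides 1007, so solutions exist.
By Bézout, 302·(-219) + 1121·(59) = 1.
So 302·(-219) ≡ 1 (mod 1121); multiply by 1007: k ≡ -220533 (mod 1121).
Smallest nonnegative: k = -220533 mod 1121 = 304.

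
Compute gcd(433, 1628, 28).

1

gcd(1628, 433):
  1628 = 3*433 + 329
  433 = 1*329 + 104
  329 = 3*104 + 17
  104 = 6*17 + 2
  17 = 8*2 + 1
  2 = 2*1
so gcd(1628, 433) = 1.
gcd(1, 28) = 1.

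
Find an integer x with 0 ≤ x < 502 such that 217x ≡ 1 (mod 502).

155

gcd(502, 217) = 1.
By Bézout, 217·(155) + 502·(-67) = 1.
So 217·155 ≡ 1 (mod 502), and 155 mod 502 = 155.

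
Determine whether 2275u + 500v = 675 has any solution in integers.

gcd(2275, 500):
  2275 = 4·500 + 275
  500 = 1·275 + 225
  275 = 1·225 + 50
  225 = 4·50 + 25
  50 = 2·25
so gcd(2275, 500) = 25.
25 divides 675, so integer solutions exist.

yes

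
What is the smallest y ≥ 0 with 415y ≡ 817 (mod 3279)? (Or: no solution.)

1519

gcd(3279, 415):
  3279 = 7*415 + 374
  415 = 1*374 + 41
  374 = 9*41 + 5
  41 = 8*5 + 1
  5 = 5*1
so gcd(3279, 415) = 1.
1 divides 817, so solutions exist.
Back-substitute for Bézout coefficients:
  1 = 41 - 8*5
  ... = 415*(640) + 3279*(-81)
So 415*(640) ≡ 1 (mod 3279); multiply by 817: y ≡ 522880 (mod 3279).
Smallest nonnegative: y = 522880 mod 3279 = 1519.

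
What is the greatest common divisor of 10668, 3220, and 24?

gcd(10668, 3220) = 28  (10668 = 3*3220 + 1008, 3220 = 3*1008 + 196, 1008 = 5*196 + 28, 196 = 7*28).
gcd(28, 24) = 4.

4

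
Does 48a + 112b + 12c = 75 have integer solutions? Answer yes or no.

no

gcd(112, 48) = 16  (112 = 2·48 + 16, 48 = 3·16).
gcd(16, 12) = 4.
4 does not divide 75 (remainder 3), so no integer solutions.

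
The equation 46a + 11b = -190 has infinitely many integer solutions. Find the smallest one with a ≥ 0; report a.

gcd(46, 11):
  46 = 4*11 + 2
  11 = 5*2 + 1
  2 = 2*1
so gcd(46, 11) = 1.
1 divides -190, so solutions exist.
Back-substitute for Bézout coefficients:
  1 = 11 - 5*2
  ... = 46*(-5) + 11*(21)
Scale by -190/1 = -190: (a₀, b₀) = (950, -3990).
General solution: a = 950 + 11t, b = -3990 - 46t for integer t.
a ≥ 0: smallest is 950 mod 11 = 4 (at t = -86), with b = -34.

4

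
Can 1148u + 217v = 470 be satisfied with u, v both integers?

no

gcd(1148, 217) = 7  (1148 = 5·217 + 63, 217 = 3·63 + 28, 63 = 2·28 + 7, 28 = 4·7).
7 does not divide 470 (remainder 1), so no integer solutions.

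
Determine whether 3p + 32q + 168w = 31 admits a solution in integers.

yes

gcd(32, 3) = 1  (32 = 10×3 + 2, 3 = 1×2 + 1, 2 = 2×1).
gcd(1, 168) = 1.
1 divides 31, so integer solutions exist.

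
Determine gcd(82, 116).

2

gcd(116, 82):
  116 = 1*82 + 34
  82 = 2*34 + 14
  34 = 2*14 + 6
  14 = 2*6 + 2
  6 = 3*2
so gcd(116, 82) = 2.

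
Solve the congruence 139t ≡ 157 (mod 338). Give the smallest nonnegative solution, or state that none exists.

237

gcd(338, 139):
  338 = 2·139 + 60
  139 = 2·60 + 19
  60 = 3·19 + 3
  19 = 6·3 + 1
  3 = 3·1
so gcd(338, 139) = 1.
1 divides 157, so solutions exist.
Back-substitute for Bézout coefficients:
  1 = 19 - 6·3
  ... = 139·(107) + 338·(-44)
So 139·(107) ≡ 1 (mod 338); multiply by 157: t ≡ 16799 (mod 338).
Smallest nonnegative: t = 16799 mod 338 = 237.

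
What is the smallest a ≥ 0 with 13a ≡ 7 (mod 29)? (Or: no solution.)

gcd(29, 13) = 1  (29 = 2×13 + 3, 13 = 4×3 + 1, 3 = 3×1).
1 divides 7, so solutions exist.
Back-substituting, 13×(9) + 29×(-4) = 1.
So 13×(9) ≡ 1 (mod 29); multiply by 7: a ≡ 63 (mod 29).
Smallest nonnegative: a = 63 mod 29 = 5.

5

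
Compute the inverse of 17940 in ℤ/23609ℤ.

21281

gcd(23609, 17940) = 1.
By Bézout, 17940*(-2328) + 23609*(1769) = 1.
So 17940*-2328 ≡ 1 (mod 23609), and -2328 mod 23609 = 21281.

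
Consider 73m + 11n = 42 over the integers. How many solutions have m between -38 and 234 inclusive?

gcd(73, 11):
  73 = 6*11 + 7
  11 = 1*7 + 4
  7 = 1*4 + 3
  4 = 1*3 + 1
  3 = 3*1
so gcd(73, 11) = 1.
Back-substitute for Bézout coefficients:
  1 = 4 - 1*3
  ... = 73*(-3) + 11*(20)
Scale by 42: particular solution (-126, 840); reduce m mod 11: (6, -36).
General solution: m = 6 + 11t, n = -36 - 73t for integer t.
-38 ≤ 6 + 11t ≤ 234 gives t ∈ [-4, 20], which is 25 values.

25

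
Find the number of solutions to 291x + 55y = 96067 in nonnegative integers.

gcd(291, 55) = 1  (291 = 5*55 + 16, 55 = 3*16 + 7, 16 = 2*7 + 2, 7 = 3*2 + 1, 2 = 2*1).
Back-substituting, 291*(-24) + 55*(127) = 1.
Scale by 96067: one solution is (-2305608, 12200509). Reduce x mod 55: (47, 1498).
General: x = 47 + 55t, y = 1498 - 291t.
x ≥ 0 ⇒ t ≥ 0; y ≥ 0 ⇒ t ≤ 5. So t ∈ [0, 5]: 6 solutions.

6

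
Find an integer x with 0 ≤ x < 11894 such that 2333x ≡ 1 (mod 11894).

gcd(11894, 2333):
  11894 = 5×2333 + 229
  2333 = 10×229 + 43
  229 = 5×43 + 14
  43 = 3×14 + 1
  14 = 14×1
so gcd(11894, 2333) = 1.
Back-substitute for Bézout coefficients:
  1 = 43 - 3×14
  ... = 2333×(831) + 11894×(-163)
So 2333×831 ≡ 1 (mod 11894), and 831 mod 11894 = 831.

831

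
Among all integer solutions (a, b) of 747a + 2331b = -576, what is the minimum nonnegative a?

71

gcd(2331, 747) = 9  (2331 = 3*747 + 90, 747 = 8*90 + 27, 90 = 3*27 + 9, 27 = 3*9).
9 divides -576, so solutions exist.
Back-substituting, 747*(-78) + 2331*(25) = 9.
Scale by -576/9 = -64: (a₀, b₀) = (4992, -1600).
General solution: a = 4992 + 259t, b = -1600 - 83t for integer t.
a ≥ 0: smallest is 4992 mod 259 = 71 (at t = -19), with b = -23.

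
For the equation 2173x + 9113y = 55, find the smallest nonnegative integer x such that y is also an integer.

gcd(9113, 2173):
  9113 = 4*2173 + 421
  2173 = 5*421 + 68
  421 = 6*68 + 13
  68 = 5*13 + 3
  13 = 4*3 + 1
  3 = 3*1
so gcd(9113, 2173) = 1.
1 divides 55, so solutions exist.
Back-substitute for Bézout coefficients:
  1 = 13 - 4*3
  ... = 2173*(-2814) + 9113*(671)
Scale by 55/1 = 55: (x₀, y₀) = (-154770, 36905).
General solution: x = -154770 + 9113t, y = 36905 - 2173t for integer t.
x ≥ 0: smallest is -154770 mod 9113 = 151 (at t = 17), with y = -36.

151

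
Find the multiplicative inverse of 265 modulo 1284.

gcd(1284, 265) = 1  (1284 = 4·265 + 224, 265 = 1·224 + 41, 224 = 5·41 + 19, 41 = 2·19 + 3, 19 = 6·3 + 1, 3 = 3·1).
Back-substituting, 265·(-407) + 1284·(84) = 1.
So 265·-407 ≡ 1 (mod 1284), and -407 mod 1284 = 877.

877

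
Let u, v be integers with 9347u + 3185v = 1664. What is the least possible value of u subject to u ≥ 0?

gcd(9347, 3185):
  9347 = 2×3185 + 2977
  3185 = 1×2977 + 208
  2977 = 14×208 + 65
  208 = 3×65 + 13
  65 = 5×13
so gcd(9347, 3185) = 13.
13 divides 1664, so solutions exist.
Back-substitute for Bézout coefficients:
  13 = 208 - 3×65
  ... = 9347×(-46) + 3185×(135)
Scale by 1664/13 = 128: (u₀, v₀) = (-5888, 17280).
General solution: u = -5888 + 245t, v = 17280 - 719t for integer t.
u ≥ 0: smallest is -5888 mod 245 = 237 (at t = 25), with v = -695.

237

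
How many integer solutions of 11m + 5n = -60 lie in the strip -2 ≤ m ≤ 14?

3

gcd(11, 5) = 1.
By Bézout, 11·(1) + 5·(-2) = 1.
Particular solution: (0, -12).
General solution: m = 0 + 5t, n = -12 - 11t for integer t.
-2 ≤ 0 + 5t ≤ 14 gives t ∈ [0, 2], which is 3 values.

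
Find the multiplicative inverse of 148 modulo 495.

97

gcd(495, 148) = 1  (495 = 3*148 + 51, 148 = 2*51 + 46, 51 = 1*46 + 5, 46 = 9*5 + 1, 5 = 5*1).
Back-substituting, 148*(97) + 495*(-29) = 1.
So 148*97 ≡ 1 (mod 495), and 97 mod 495 = 97.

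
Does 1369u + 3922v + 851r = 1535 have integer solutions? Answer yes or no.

no

gcd(3922, 1369) = 37.
gcd(37, 851) = 37.
37 does not divide 1535 (remainder 18), so no integer solutions.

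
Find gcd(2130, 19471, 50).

gcd(19471, 2130):
  19471 = 9×2130 + 301
  2130 = 7×301 + 23
  301 = 13×23 + 2
  23 = 11×2 + 1
  2 = 2×1
so gcd(19471, 2130) = 1.
gcd(1, 50) = 1.

1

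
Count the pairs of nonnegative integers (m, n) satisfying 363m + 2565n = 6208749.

20

gcd(2565, 363):
  2565 = 7×363 + 24
  363 = 15×24 + 3
  24 = 8×3
so gcd(2565, 363) = 3.
Back-substitute for Bézout coefficients:
  3 = 363 - 15×24
  ... = 363×(106) + 2565×(-15)
Scale by 2069583: one solution is (219375798, -31043745). Reduce m mod 855: (753, 2314).
General: m = 753 + 855t, n = 2314 - 121t.
m ≥ 0 ⇒ t ≥ 0; n ≥ 0 ⇒ t ≤ 19. So t ∈ [0, 19]: 20 solutions.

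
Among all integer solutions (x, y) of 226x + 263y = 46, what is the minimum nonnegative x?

gcd(263, 226) = 1.
1 divides 46, so solutions exist.
By Bézout, 226·(-64) + 263·(55) = 1.
Scale by 46/1 = 46: (x₀, y₀) = (-2944, 2530).
General solution: x = -2944 + 263t, y = 2530 - 226t for integer t.
x ≥ 0: smallest is -2944 mod 263 = 212 (at t = 12), with y = -182.

212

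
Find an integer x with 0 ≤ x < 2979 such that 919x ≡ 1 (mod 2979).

gcd(2979, 919):
  2979 = 3×919 + 222
  919 = 4×222 + 31
  222 = 7×31 + 5
  31 = 6×5 + 1
  5 = 5×1
so gcd(2979, 919) = 1.
Back-substitute for Bézout coefficients:
  1 = 31 - 6×5
  ... = 919×(577) + 2979×(-178)
So 919×577 ≡ 1 (mod 2979), and 577 mod 2979 = 577.

577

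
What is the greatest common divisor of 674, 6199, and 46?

1

gcd(6199, 674) = 1  (6199 = 9*674 + 133, 674 = 5*133 + 9, 133 = 14*9 + 7, 9 = 1*7 + 2, 7 = 3*2 + 1, 2 = 2*1).
gcd(1, 46) = 1.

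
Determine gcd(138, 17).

gcd(138, 17):
  138 = 8·17 + 2
  17 = 8·2 + 1
  2 = 2·1
so gcd(138, 17) = 1.

1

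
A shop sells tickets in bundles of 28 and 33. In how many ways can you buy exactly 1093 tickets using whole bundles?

1

Need nonnegative integers with 28j + 33k = 1093.
gcd(28, 33) = 1, and 28·(13) + 33·(-11) = 1.
So (j₀, k₀) = (14209, -12023); general j = 14209 + 33t, k = -12023 - 28t.
j ≥ 0 ⇒ t ≥ -430; k ≥ 0 ⇒ t ≤ -430. That's 1 value of t.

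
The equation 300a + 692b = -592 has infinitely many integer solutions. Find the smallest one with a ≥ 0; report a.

58

gcd(692, 300):
  692 = 2·300 + 92
  300 = 3·92 + 24
  92 = 3·24 + 20
  24 = 1·20 + 4
  20 = 5·4
so gcd(692, 300) = 4.
4 divides -592, so solutions exist.
Back-substitute for Bézout coefficients:
  4 = 24 - 1·20
  ... = 300·(30) + 692·(-13)
Scale by -592/4 = -148: (a₀, b₀) = (-4440, 1924).
General solution: a = -4440 + 173t, b = 1924 - 75t for integer t.
a ≥ 0: smallest is -4440 mod 173 = 58 (at t = 26), with b = -26.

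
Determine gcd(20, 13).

gcd(20, 13):
  20 = 1×13 + 7
  13 = 1×7 + 6
  7 = 1×6 + 1
  6 = 6×1
so gcd(20, 13) = 1.

1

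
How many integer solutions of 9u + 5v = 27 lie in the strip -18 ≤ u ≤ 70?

gcd(9, 5) = 1.
By Bézout, 9·(-1) + 5·(2) = 1.
Particular solution: (3, 0).
General solution: u = 3 + 5t, v = 0 - 9t for integer t.
-18 ≤ 3 + 5t ≤ 70 gives t ∈ [-4, 13], which is 18 values.

18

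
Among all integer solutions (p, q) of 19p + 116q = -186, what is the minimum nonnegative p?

gcd(116, 19) = 1.
1 divides -186, so solutions exist.
By Bézout, 19×(55) + 116×(-9) = 1.
Scale by -186/1 = -186: (p₀, q₀) = (-10230, 1674).
General solution: p = -10230 + 116t, q = 1674 - 19t for integer t.
p ≥ 0: smallest is -10230 mod 116 = 94 (at t = 89), with q = -17.

94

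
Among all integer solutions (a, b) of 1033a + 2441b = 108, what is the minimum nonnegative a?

1796

gcd(2441, 1033) = 1.
1 divides 108, so solutions exist.
By Bézout, 1033×(-345) + 2441×(146) = 1.
Scale by 108/1 = 108: (a₀, b₀) = (-37260, 15768).
General solution: a = -37260 + 2441t, b = 15768 - 1033t for integer t.
a ≥ 0: smallest is -37260 mod 2441 = 1796 (at t = 16), with b = -760.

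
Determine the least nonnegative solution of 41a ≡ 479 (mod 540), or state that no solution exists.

gcd(540, 41) = 1.
1 divides 479, so solutions exist.
By Bézout, 41·(-79) + 540·(6) = 1.
So 41·(-79) ≡ 1 (mod 540); multiply by 479: a ≡ -37841 (mod 540).
Smallest nonnegative: a = -37841 mod 540 = 499.

499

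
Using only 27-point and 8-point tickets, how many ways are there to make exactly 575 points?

Need nonnegative integers with 27j + 8k = 575.
gcd(27, 8) = 1, and 27·(3) + 8·(-10) = 1.
So (j₀, k₀) = (1725, -5750); general j = 1725 + 8t, k = -5750 - 27t.
j ≥ 0 ⇒ t ≥ -215; k ≥ 0 ⇒ t ≤ -213. That's 3 values of t.

3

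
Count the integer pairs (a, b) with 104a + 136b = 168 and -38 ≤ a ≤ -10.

2

gcd(136, 104) = 8  (136 = 1·104 + 32, 104 = 3·32 + 8, 32 = 4·8).
Back-substituting, 104·(4) + 136·(-3) = 8.
Scale by 21: particular solution (84, -63); reduce a mod 17: (16, -11).
General solution: a = 16 + 17t, b = -11 - 13t for integer t.
-38 ≤ 16 + 17t ≤ -10 gives t ∈ [-3, -2], which is 2 values.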